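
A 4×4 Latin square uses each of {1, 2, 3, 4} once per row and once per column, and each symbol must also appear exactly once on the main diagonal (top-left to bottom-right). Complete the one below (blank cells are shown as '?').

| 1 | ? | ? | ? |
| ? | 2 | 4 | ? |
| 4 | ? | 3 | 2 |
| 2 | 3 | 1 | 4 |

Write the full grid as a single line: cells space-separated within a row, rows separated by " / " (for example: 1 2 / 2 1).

1 4 2 3 / 3 2 4 1 / 4 1 3 2 / 2 3 1 4

(r1,c2) = 4
(r1,c3) = 2
(r1,c4) = 3
(r2,c1) = 3
(r2,c4) = 1
(r3,c2) = 1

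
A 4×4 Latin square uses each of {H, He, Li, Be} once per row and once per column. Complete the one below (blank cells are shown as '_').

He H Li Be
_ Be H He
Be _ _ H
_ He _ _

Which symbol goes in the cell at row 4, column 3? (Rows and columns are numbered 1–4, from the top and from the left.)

(r2,c1) = Li
(r3,c2) = Li
(r3,c3) = He
(r4,c1) = H
(r4,c3) = Be

Be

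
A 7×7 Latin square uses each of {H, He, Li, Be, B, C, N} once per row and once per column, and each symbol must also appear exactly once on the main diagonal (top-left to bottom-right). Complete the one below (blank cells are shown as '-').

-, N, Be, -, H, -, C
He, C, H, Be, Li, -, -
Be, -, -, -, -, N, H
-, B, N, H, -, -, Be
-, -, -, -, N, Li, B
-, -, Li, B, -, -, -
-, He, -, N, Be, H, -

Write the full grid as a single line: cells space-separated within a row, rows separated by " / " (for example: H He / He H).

B N Be Li H He C / He C H Be Li B N / Be Li He C B N H / Li B N H He C Be / H Be C He N Li B / N H Li B C Be He / C He B N Be H Li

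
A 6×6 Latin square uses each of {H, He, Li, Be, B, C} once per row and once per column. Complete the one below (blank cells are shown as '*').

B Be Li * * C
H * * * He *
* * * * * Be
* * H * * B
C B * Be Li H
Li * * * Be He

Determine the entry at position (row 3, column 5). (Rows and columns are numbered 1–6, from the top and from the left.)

B

(r1,c5) = H
(r2,c6) = Li
(r3,c1) = He
(r4,c1) = Be
(r4,c5) = C
(r5,c3) = He
(r1,c4) = He
(r2,c2) = C
(r2,c4) = B
(r3,c5) = B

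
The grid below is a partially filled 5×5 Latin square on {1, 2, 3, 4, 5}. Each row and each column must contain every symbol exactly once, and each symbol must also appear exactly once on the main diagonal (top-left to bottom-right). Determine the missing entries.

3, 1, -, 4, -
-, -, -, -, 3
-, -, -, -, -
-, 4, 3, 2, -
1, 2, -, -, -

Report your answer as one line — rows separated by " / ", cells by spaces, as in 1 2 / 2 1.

3 1 2 4 5 / 2 5 4 1 3 / 4 3 1 5 2 / 5 4 3 2 1 / 1 2 5 3 4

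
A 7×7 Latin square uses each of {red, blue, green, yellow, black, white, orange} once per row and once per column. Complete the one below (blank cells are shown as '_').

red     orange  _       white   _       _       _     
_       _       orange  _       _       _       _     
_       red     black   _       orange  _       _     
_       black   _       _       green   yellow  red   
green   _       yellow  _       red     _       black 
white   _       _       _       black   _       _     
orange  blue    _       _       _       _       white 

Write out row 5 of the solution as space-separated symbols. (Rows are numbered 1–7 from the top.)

green white yellow blue red orange black

(r4,c1): row 4 has {red,green,yellow,black}; column 1 has {red,green,white,orange}, so it must be blue.
(r4,c3): row 4 has {red,blue,green,yellow,black}; column 3 has {yellow,black,orange}, so it must be white.
(r4,c4): row 4 has {red,blue,green,yellow,black,white}; column 4 has {white}, so it must be orange.
(r5,c2): row 5 has {red,green,yellow,black}; column 2 has {red,blue,black,orange}, so it must be white.
(r5,c4): row 5 has {red,green,yellow,black,white}; column 4 has {white,orange}, so it must be blue.
(r5,c6): row 5 has {red,blue,green,yellow,black,white}; column 6 has {yellow}, so it must be orange.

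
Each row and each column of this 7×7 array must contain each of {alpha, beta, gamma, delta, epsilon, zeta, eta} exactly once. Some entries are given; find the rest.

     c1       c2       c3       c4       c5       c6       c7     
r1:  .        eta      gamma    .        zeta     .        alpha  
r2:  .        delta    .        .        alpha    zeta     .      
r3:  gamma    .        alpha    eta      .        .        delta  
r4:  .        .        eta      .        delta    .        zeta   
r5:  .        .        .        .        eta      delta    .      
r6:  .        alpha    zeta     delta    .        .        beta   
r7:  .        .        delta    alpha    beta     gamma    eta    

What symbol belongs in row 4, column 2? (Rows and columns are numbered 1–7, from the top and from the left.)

gamma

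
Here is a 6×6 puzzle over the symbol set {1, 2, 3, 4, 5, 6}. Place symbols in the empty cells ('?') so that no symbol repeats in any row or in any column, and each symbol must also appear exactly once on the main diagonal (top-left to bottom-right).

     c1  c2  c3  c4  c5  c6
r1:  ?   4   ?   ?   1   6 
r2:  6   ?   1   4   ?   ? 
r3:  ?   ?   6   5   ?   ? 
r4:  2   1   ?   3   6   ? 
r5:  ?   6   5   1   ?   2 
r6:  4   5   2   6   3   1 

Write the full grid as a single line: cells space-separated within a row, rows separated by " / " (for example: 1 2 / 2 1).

5 4 3 2 1 6 / 6 2 1 4 5 3 / 1 3 6 5 2 4 / 2 1 4 3 6 5 / 3 6 5 1 4 2 / 4 5 2 6 3 1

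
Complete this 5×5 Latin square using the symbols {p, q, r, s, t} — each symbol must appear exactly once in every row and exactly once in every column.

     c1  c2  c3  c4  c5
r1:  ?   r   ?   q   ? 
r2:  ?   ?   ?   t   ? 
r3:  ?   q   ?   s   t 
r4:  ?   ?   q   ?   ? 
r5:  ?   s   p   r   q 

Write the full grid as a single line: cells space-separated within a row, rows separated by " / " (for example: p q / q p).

s r t q p / q p s t r / p q r s t / r t q p s / t s p r q

row 2 has {t}; column 2 has {q,r,s} — only p is left for (r2,c2).
row 3 has {q,s,t}; column 3 has {p,q} — only r is left for (r3,c3).
row 4 has {q}; column 2 has {p,q,r,s} — only t is left for (r4,c2).
row 4 has {q,t}; column 4 has {q,r,s,t} — only p is left for (r4,c4).
row 5 has {p,q,r,s}; column 1 is empty so far — only t is left for (r5,c1).
row 2 has {p,t}; column 3 has {p,q,r} — only s is left for (r2,c3).
row 2 has {p,s,t}; column 5 has {q,t} — only r is left for (r2,c5).
row 3 has {q,r,s,t}; column 1 has {t} — only p is left for (r3,c1).
row 4 has {p,q,t}; column 5 has {q,r,t} — only s is left for (r4,c5).
row 1 has {q,r}; column 1 has {p,t} — only s is left for (r1,c1).
row 1 has {q,r,s}; column 3 has {p,q,r,s} — only t is left for (r1,c3).
row 1 has {q,r,s,t}; column 5 has {q,r,s,t} — only p is left for (r1,c5).
row 2 has {p,r,s,t}; column 1 has {p,s,t} — only q is left for (r2,c1).
row 4 has {p,q,s,t}; column 1 has {p,q,s,t} — only r is left for (r4,c1).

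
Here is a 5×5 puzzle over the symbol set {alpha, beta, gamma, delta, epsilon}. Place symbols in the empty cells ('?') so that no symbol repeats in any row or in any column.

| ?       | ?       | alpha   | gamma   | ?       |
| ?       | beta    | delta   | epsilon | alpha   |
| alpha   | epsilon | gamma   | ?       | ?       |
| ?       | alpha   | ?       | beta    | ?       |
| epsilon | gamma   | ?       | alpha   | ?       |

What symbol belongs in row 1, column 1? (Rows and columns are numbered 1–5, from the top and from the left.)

At row 1, column 2: row 1 has {alpha,gamma}; column 2 has {alpha,beta,gamma,epsilon}; that leaves delta.
At row 2, column 1: row 2 has {alpha,beta,delta,epsilon}; column 1 has {alpha,epsilon}; that leaves gamma.
At row 3, column 4: row 3 has {alpha,gamma,epsilon}; column 4 has {alpha,beta,gamma,epsilon}; that leaves delta.
At row 3, column 5: row 3 has {alpha,gamma,delta,epsilon}; column 5 has {alpha}; that leaves beta.
At row 4, column 1: row 4 has {alpha,beta}; column 1 has {alpha,gamma,epsilon}; that leaves delta.
At row 4, column 3: row 4 has {alpha,beta,delta}; column 3 has {alpha,gamma,delta}; that leaves epsilon.
At row 4, column 5: row 4 has {alpha,beta,delta,epsilon}; column 5 has {alpha,beta}; that leaves gamma.
At row 5, column 3: row 5 has {alpha,gamma,epsilon}; column 3 has {alpha,gamma,delta,epsilon}; that leaves beta.
At row 5, column 5: row 5 has {alpha,beta,gamma,epsilon}; column 5 has {alpha,beta,gamma}; that leaves delta.
At row 1, column 1: row 1 has {alpha,gamma,delta}; column 1 has {alpha,gamma,delta,epsilon}; that leaves beta.

beta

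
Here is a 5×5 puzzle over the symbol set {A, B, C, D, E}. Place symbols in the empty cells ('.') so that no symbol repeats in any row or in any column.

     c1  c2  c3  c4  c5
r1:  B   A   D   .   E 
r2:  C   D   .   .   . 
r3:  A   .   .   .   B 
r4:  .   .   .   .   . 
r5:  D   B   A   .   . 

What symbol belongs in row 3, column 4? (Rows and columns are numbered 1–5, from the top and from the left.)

row 1 has {A,B,D,E}; column 4 is empty so far — only C is left for (r1,c4).
row 2 has {C,D}; column 5 has {B,E} — only A is left for (r2,c5).
row 4 is empty so far; column 1 has {A,B,C,D} — only E is left for (r4,c1).
row 4 has {E}; column 2 has {A,B,D} — only C is left for (r4,c2).
row 4 has {C,E}; column 3 has {A,D} — only B is left for (r4,c3).
row 4 has {B,C,E}; column 5 has {A,B,E} — only D is left for (r4,c5).
row 5 has {A,B,D}; column 4 has {C} — only E is left for (r5,c4).
row 5 has {A,B,D,E}; column 5 has {A,B,D,E} — only C is left for (r5,c5).
row 2 has {A,C,D}; column 3 has {A,B,D} — only E is left for (r2,c3).
row 2 has {A,C,D,E}; column 4 has {C,E} — only B is left for (r2,c4).
row 3 has {A,B}; column 2 has {A,B,C,D} — only E is left for (r3,c2).
row 3 has {A,B,E}; column 3 has {A,B,D,E} — only C is left for (r3,c3).
row 3 has {A,B,C,E}; column 4 has {B,C,E} — only D is left for (r3,c4).

D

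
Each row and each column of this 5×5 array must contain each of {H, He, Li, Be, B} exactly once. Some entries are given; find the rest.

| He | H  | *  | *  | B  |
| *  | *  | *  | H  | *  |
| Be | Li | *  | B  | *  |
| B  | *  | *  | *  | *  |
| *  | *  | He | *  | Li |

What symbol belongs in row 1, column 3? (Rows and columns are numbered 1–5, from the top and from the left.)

Be

(r2,c1) = Li
(r3,c3) = H
(r3,c5) = He
(r5,c1) = H
(r5,c4) = Be
(r1,c4) = Li
(r2,c5) = Be
(r4,c4) = He
(r4,c5) = H
(r5,c2) = B
(r1,c3) = Be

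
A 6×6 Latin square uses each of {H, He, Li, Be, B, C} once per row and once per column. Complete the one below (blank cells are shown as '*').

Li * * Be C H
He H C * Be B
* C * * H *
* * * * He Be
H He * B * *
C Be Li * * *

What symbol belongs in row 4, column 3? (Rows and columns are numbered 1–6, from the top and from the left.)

H

Cell (r1,c2): row 1 has {H,Li,Be,C}; column 2 has {H,He,Be,C} → B.
Cell (r1,c3): row 1 has {H,Li,Be,B,C}; column 3 has {Li,C} → He.
Cell (r2,c4): row 2 has {H,He,Be,B,C}; column 4 has {Be,B} → Li.
Cell (r3,c4): row 3 has {H,C}; column 4 has {Li,Be,B} → He.
Cell (r3,c6): row 3 has {H,He,C}; column 6 has {H,Be,B} → Li.
Cell (r4,c1): row 4 has {He,Be}; column 1 has {H,He,Li,C} → B.
Cell (r4,c2): row 4 has {He,Be,B}; column 2 has {H,He,Be,B,C} → Li.
Cell (r4,c3): row 4 has {He,Li,Be,B}; column 3 has {He,Li,C} → H.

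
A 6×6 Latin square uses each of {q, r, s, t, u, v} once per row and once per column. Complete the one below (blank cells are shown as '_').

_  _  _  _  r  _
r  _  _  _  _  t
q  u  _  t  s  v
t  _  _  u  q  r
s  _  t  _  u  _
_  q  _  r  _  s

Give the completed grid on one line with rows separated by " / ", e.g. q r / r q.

v t q s r u / r s u q v t / q u r t s v / t v s u q r / s r t v u q / u q v r t s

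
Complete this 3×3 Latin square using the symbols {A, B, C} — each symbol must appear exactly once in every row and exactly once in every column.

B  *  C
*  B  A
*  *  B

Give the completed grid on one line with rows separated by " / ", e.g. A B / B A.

B A C / C B A / A C B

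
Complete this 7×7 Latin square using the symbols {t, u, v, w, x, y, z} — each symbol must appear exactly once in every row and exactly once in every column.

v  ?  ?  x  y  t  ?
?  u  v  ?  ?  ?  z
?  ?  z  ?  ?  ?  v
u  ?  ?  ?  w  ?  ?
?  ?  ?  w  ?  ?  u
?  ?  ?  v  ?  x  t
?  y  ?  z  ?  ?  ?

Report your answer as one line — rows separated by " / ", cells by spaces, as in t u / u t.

v z u x y t w / x u v y t w z / w t z u x y v / u v x t w z y / y x t w z v u / z w y v u x t / t y w z v u x

At row 1, column 7: row 1 has {t,v,x,y}; column 7 has {t,u,v,z}; that leaves w.
At row 7, column 7: row 7 has {y,z}; column 7 has {t,u,v,w,z}; that leaves x.
At row 1, column 2: row 1 has {t,v,w,x,y}; column 2 has {u,y}; that leaves z.
At row 1, column 3: row 1 has {t,v,w,x,y,z}; column 3 has {v,z}; that leaves u.
At row 4, column 7: row 4 has {u,w}; column 7 has {t,u,v,w,x,z}; that leaves y.
At row 6, column 2: row 6 has {t,v,x}; column 2 has {u,y,z}; that leaves w.
At row 6, column 3: row 6 has {t,v,w,x}; column 3 has {u,v,z}; that leaves y.
At row 4, column 4: row 4 has {u,w,y}; column 4 has {v,w,x,z}; that leaves t.
At row 6, column 1: row 6 has {t,v,w,x,y}; column 1 has {u,v}; that leaves z.
At row 6, column 5: row 6 has {t,v,w,x,y,z}; column 5 has {w,y}; that leaves u.
At row 2, column 4: row 2 has {u,v,z}; column 4 has {t,v,w,x,z}; that leaves y.
At row 2, column 6: row 2 has {u,v,y,z}; column 6 has {t,x}; that leaves w.
At row 3, column 4: row 3 has {v,z}; column 4 has {t,v,w,x,y,z}; that leaves u.
At row 3, column 6: row 3 has {u,v,z}; column 6 has {t,w,x}; that leaves y.
At row 4, column 3: row 4 has {t,u,w,y}; column 3 has {u,v,y,z}; that leaves x.
At row 5, column 3: row 5 has {u,w}; column 3 has {u,v,x,y,z}; that leaves t.
At row 7, column 3: row 7 has {x,y,z}; column 3 has {t,u,v,x,y,z}; that leaves w.
At row 4, column 2: row 4 has {t,u,w,x,y}; column 2 has {u,w,y,z}; that leaves v.
At row 4, column 6: row 4 has {t,u,v,w,x,y}; column 6 has {t,w,x,y}; that leaves z.
At row 5, column 2: row 5 has {t,u,w}; column 2 has {u,v,w,y,z}; that leaves x.
At row 5, column 6: row 5 has {t,u,w,x}; column 6 has {t,w,x,y,z}; that leaves v.
At row 7, column 1: row 7 has {w,x,y,z}; column 1 has {u,v,z}; that leaves t.
At row 7, column 5: row 7 has {t,w,x,y,z}; column 5 has {u,w,y}; that leaves v.
At row 7, column 6: row 7 has {t,v,w,x,y,z}; column 6 has {t,v,w,x,y,z}; that leaves u.
At row 2, column 1: row 2 has {u,v,w,y,z}; column 1 has {t,u,v,z}; that leaves x.
At row 2, column 5: row 2 has {u,v,w,x,y,z}; column 5 has {u,v,w,y}; that leaves t.
At row 3, column 1: row 3 has {u,v,y,z}; column 1 has {t,u,v,x,z}; that leaves w.
At row 3, column 2: row 3 has {u,v,w,y,z}; column 2 has {u,v,w,x,y,z}; that leaves t.
At row 3, column 5: row 3 has {t,u,v,w,y,z}; column 5 has {t,u,v,w,y}; that leaves x.
At row 5, column 1: row 5 has {t,u,v,w,x}; column 1 has {t,u,v,w,x,z}; that leaves y.
At row 5, column 5: row 5 has {t,u,v,w,x,y}; column 5 has {t,u,v,w,x,y}; that leaves z.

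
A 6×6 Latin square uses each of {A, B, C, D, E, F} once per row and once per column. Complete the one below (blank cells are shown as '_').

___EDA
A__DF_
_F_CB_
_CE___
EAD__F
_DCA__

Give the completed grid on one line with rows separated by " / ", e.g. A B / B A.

C B F E D A / A E B D F C / D F A C B E / B C E F A D / E A D B C F / F D C A E B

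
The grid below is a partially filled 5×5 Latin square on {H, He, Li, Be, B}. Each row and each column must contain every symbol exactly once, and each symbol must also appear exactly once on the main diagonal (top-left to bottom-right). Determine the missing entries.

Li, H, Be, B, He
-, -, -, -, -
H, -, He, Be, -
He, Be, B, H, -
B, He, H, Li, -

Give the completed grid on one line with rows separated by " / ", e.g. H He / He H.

Li H Be B He / Be B Li He H / H Li He Be B / He Be B H Li / B He H Li Be

(r2,c1) = Be
(r2,c2) = B
(r2,c3) = Li
(r2,c4) = He
(r2,c5) = H
(r3,c2) = Li
(r3,c5) = B
(r4,c5) = Li
(r5,c5) = Be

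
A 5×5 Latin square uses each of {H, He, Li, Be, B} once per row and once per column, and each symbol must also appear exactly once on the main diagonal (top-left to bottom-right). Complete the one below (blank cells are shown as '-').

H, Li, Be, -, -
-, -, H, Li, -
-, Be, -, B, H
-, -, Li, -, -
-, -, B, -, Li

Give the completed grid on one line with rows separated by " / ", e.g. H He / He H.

H Li Be He B / He B H Li Be / Li Be He B H / B H Li Be He / Be He B H Li

row 1 has {H,Li,Be}; column 4 has {Li,B} — only He is left for (r1,c4).
row 1 has {H,He,Li,Be}; column 5 has {H,Li} — only B is left for (r1,c5).
row 3 has {H,Be,B}; column 3 has {H,Li,Be,B}; the diagonal has {H,Li} — only He is left for (r3,c3).
row 4 has {Li}; column 4 has {He,Li,B}; the diagonal has {H,He,Li} — only Be is left for (r4,c4).
row 4 has {Li,Be}; column 5 has {H,Li,B} — only He is left for (r4,c5).
row 5 has {Li,B}; column 4 has {He,Li,Be,B} — only H is left for (r5,c4).
row 2 has {H,Li}; column 2 has {Li,Be}; the diagonal has {H,He,Li,Be} — only B is left for (r2,c2).
row 2 has {H,Li,B}; column 5 has {H,He,Li,B} — only Be is left for (r2,c5).
row 3 has {H,He,Be,B}; column 1 has {H} — only Li is left for (r3,c1).
row 4 has {He,Li,Be}; column 1 has {H,Li} — only B is left for (r4,c1).
row 4 has {He,Li,Be,B}; column 2 has {Li,Be,B} — only H is left for (r4,c2).
row 5 has {H,Li,B}; column 2 has {H,Li,Be,B} — only He is left for (r5,c2).
row 2 has {H,Li,Be,B}; column 1 has {H,Li,B} — only He is left for (r2,c1).
row 5 has {H,He,Li,B}; column 1 has {H,He,Li,B} — only Be is left for (r5,c1).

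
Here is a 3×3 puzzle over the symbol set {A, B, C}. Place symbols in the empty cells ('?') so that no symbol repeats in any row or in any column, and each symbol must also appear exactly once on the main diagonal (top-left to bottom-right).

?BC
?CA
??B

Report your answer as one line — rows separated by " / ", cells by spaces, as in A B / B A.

A B C / B C A / C A B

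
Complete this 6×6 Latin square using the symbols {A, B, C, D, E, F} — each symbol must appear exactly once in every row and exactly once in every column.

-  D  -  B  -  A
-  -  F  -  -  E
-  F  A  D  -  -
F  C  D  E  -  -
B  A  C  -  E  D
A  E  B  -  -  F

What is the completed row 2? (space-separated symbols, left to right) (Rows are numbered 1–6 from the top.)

(r1,c3) = E
(r2,c2) = B
(r4,c6) = B
(r5,c4) = F
(r6,c4) = C
(r6,c5) = D
(r1,c1) = C
(r1,c5) = F
(r2,c1) = D
(r2,c4) = A
(r2,c5) = C

D B F A C E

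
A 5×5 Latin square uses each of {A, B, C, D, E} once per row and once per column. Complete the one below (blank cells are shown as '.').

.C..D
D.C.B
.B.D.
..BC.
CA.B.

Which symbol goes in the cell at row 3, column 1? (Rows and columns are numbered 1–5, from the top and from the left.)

A

(r2,c2) = E
(r2,c4) = A
(r4,c2) = D
(r5,c5) = E
(r1,c4) = E
(r4,c5) = A
(r5,c3) = D
(r1,c3) = A
(r3,c3) = E
(r3,c5) = C
(r4,c1) = E
(r1,c1) = B
(r3,c1) = A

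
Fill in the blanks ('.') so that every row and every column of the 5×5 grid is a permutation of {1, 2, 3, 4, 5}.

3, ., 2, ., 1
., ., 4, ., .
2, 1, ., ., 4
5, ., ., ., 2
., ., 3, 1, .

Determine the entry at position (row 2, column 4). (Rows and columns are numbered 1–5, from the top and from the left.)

2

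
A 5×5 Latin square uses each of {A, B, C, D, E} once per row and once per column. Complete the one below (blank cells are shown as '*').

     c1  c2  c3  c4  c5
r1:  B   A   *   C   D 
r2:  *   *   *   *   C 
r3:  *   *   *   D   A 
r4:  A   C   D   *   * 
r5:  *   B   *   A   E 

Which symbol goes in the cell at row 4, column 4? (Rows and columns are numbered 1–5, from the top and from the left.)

E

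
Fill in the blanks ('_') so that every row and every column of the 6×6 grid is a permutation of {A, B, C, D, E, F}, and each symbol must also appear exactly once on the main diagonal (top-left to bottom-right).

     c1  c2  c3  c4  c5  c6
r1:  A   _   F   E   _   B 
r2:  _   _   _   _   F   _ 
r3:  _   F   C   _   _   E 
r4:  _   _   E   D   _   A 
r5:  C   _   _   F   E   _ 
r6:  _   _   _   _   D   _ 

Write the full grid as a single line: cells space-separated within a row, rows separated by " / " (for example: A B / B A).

A D F E C B / E B D A F C / D F C B A E / F C E D B A / C A B F E D / B E A C D F

(r1,c5) = C
(r2,c2) = B
(r4,c2) = C
(r4,c5) = B
(r5,c6) = D
(r6,c6) = F
(r1,c2) = D
(r2,c6) = C
(r3,c5) = A
(r4,c1) = F
(r5,c2) = A
(r5,c3) = B
(r6,c2) = E
(r6,c3) = A
(r2,c3) = D
(r2,c4) = A
(r3,c4) = B
(r6,c1) = B
(r6,c4) = C
(r2,c1) = E
(r3,c1) = D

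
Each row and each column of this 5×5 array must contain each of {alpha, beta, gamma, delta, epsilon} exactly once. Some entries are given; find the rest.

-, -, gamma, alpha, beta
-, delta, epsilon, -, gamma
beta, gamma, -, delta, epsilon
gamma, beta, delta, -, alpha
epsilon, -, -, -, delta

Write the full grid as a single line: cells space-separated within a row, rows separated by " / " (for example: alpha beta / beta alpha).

delta epsilon gamma alpha beta / alpha delta epsilon beta gamma / beta gamma alpha delta epsilon / gamma beta delta epsilon alpha / epsilon alpha beta gamma delta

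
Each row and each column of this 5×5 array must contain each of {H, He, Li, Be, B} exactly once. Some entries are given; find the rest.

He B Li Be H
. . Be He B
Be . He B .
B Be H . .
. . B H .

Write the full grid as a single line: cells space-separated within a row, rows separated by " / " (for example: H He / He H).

(r3,c5) = Li
(r4,c4) = Li
(r4,c5) = He
(r5,c1) = Li
(r5,c2) = He
(r5,c5) = Be
(r2,c1) = H
(r2,c2) = Li
(r3,c2) = H

He B Li Be H / H Li Be He B / Be H He B Li / B Be H Li He / Li He B H Be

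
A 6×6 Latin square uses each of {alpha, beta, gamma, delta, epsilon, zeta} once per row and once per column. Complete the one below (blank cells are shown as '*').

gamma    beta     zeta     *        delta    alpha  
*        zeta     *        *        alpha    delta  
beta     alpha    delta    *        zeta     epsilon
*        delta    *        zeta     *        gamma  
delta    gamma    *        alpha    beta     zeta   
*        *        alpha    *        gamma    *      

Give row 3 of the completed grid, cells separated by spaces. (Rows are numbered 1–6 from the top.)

beta alpha delta gamma zeta epsilon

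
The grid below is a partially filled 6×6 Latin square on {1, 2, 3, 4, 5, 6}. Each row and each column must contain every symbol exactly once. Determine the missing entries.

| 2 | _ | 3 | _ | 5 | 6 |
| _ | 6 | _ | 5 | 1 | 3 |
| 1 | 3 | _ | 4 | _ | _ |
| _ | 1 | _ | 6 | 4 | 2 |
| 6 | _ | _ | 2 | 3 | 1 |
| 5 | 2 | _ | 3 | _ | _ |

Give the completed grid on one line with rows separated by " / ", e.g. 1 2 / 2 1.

(r1,c2) = 4
(r1,c4) = 1
(r2,c1) = 4
(r2,c3) = 2
(r3,c6) = 5
(r4,c1) = 3
(r4,c3) = 5
(r5,c2) = 5
(r5,c3) = 4
(r6,c5) = 6
(r6,c6) = 4
(r3,c3) = 6
(r3,c5) = 2
(r6,c3) = 1

2 4 3 1 5 6 / 4 6 2 5 1 3 / 1 3 6 4 2 5 / 3 1 5 6 4 2 / 6 5 4 2 3 1 / 5 2 1 3 6 4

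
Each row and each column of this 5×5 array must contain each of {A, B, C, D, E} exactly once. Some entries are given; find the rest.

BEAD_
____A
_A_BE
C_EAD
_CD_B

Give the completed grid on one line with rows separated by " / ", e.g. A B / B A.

B E A D C / E D B C A / D A C B E / C B E A D / A C D E B

(r1,c5) = C
(r3,c1) = D
(r3,c3) = C
(r4,c2) = B
(r5,c4) = E
(r2,c1) = E
(r2,c2) = D
(r2,c3) = B
(r2,c4) = C
(r5,c1) = A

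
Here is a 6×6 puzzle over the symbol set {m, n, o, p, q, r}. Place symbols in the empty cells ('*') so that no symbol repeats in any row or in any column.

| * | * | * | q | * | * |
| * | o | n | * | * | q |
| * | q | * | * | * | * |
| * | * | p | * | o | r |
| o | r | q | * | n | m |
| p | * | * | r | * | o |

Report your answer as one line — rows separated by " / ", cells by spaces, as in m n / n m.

m p o q r n / r o n m p q / n q r o m p / q m p n o r / o r q p n m / p n m r q o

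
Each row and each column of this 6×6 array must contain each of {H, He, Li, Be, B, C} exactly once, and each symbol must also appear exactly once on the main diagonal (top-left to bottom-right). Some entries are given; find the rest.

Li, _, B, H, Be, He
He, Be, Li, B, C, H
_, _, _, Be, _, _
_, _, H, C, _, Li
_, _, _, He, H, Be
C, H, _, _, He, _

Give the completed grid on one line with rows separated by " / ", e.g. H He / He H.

Li C B H Be He / He Be Li B C H / H B He Be Li C / Be He H C B Li / B Li C He H Be / C H Be Li He B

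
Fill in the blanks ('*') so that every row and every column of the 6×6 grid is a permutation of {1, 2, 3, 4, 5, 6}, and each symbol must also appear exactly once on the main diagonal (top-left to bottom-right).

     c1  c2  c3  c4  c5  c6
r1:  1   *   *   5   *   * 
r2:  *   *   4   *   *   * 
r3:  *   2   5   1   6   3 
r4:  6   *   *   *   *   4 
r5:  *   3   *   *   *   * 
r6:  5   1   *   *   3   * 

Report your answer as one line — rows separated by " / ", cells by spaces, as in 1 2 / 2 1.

(r2,c2) = 6
(r3,c1) = 4
(r4,c2) = 5
(r5,c1) = 2
(r5,c5) = 4
(r6,c6) = 2
(r1,c2) = 4
(r1,c5) = 2
(r1,c6) = 6
(r2,c1) = 3
(r2,c4) = 2
(r4,c4) = 3
(r4,c5) = 1
(r5,c4) = 6
(r6,c3) = 6
(r6,c4) = 4
(r1,c3) = 3
(r2,c5) = 5
(r2,c6) = 1
(r4,c3) = 2
(r5,c3) = 1
(r5,c6) = 5

1 4 3 5 2 6 / 3 6 4 2 5 1 / 4 2 5 1 6 3 / 6 5 2 3 1 4 / 2 3 1 6 4 5 / 5 1 6 4 3 2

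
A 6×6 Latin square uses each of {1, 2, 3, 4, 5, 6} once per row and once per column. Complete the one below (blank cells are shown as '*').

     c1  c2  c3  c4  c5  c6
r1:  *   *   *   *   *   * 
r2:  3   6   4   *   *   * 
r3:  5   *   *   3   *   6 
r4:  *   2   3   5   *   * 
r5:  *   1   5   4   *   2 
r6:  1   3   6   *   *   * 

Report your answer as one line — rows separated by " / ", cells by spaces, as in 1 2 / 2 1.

(r3,c2) = 4
(r5,c1) = 6
(r5,c5) = 3
(r6,c4) = 2
(r1,c2) = 5
(r2,c4) = 1
(r2,c6) = 5
(r4,c1) = 4
(r4,c6) = 1
(r6,c6) = 4
(r1,c1) = 2
(r1,c3) = 1
(r1,c4) = 6
(r1,c5) = 4
(r1,c6) = 3
(r2,c5) = 2
(r3,c3) = 2
(r3,c5) = 1
(r4,c5) = 6
(r6,c5) = 5

2 5 1 6 4 3 / 3 6 4 1 2 5 / 5 4 2 3 1 6 / 4 2 3 5 6 1 / 6 1 5 4 3 2 / 1 3 6 2 5 4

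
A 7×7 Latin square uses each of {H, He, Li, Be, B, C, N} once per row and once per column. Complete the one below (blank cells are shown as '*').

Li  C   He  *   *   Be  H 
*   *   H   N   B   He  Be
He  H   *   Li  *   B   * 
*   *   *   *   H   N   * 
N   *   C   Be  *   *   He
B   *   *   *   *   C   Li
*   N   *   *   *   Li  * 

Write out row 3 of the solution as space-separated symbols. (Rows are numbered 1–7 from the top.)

He H Be Li C B N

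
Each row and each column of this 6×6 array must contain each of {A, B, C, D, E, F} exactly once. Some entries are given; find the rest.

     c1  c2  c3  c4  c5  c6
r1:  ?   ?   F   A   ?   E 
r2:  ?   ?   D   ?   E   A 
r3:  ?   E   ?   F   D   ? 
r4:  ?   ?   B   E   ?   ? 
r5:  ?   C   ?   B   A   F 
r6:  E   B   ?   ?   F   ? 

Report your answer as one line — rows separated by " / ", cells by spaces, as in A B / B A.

C D F A B E / B F D C E A / A E C F D B / F A B E C D / D C E B A F / E B A D F C

(r1,c2): row 1 has {A,E,F}; column 2 has {B,C,E}, so it must be D.
(r2,c2): row 2 has {A,D,E}; column 2 has {B,C,D,E}, so it must be F.
(r2,c4): row 2 has {A,D,E,F}; column 4 has {A,B,E,F}, so it must be C.
(r4,c2): row 4 has {B,E}; column 2 has {B,C,D,E,F}, so it must be A.
(r4,c5): row 4 has {A,B,E}; column 5 has {A,D,E,F}, so it must be C.
(r4,c6): row 4 has {A,B,C,E}; column 6 has {A,E,F}, so it must be D.
(r5,c1): row 5 has {A,B,C,F}; column 1 has {E}, so it must be D.
(r5,c3): row 5 has {A,B,C,D,F}; column 3 has {B,D,F}, so it must be E.
(r6,c4): row 6 has {B,E,F}; column 4 has {A,B,C,E,F}, so it must be D.
(r6,c6): row 6 has {B,D,E,F}; column 6 has {A,D,E,F}, so it must be C.
(r1,c5): row 1 has {A,D,E,F}; column 5 has {A,C,D,E,F}, so it must be B.
(r2,c1): row 2 has {A,C,D,E,F}; column 1 has {D,E}, so it must be B.
(r3,c6): row 3 has {D,E,F}; column 6 has {A,C,D,E,F}, so it must be B.
(r4,c1): row 4 has {A,B,C,D,E}; column 1 has {B,D,E}, so it must be F.
(r6,c3): row 6 has {B,C,D,E,F}; column 3 has {B,D,E,F}, so it must be A.
(r1,c1): row 1 has {A,B,D,E,F}; column 1 has {B,D,E,F}, so it must be C.
(r3,c1): row 3 has {B,D,E,F}; column 1 has {B,C,D,E,F}, so it must be A.
(r3,c3): row 3 has {A,B,D,E,F}; column 3 has {A,B,D,E,F}, so it must be C.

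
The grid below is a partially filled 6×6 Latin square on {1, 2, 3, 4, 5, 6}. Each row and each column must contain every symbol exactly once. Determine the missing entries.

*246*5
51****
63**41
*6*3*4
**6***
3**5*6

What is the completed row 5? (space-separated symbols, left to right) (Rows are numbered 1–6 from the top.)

4 5 6 1 2 3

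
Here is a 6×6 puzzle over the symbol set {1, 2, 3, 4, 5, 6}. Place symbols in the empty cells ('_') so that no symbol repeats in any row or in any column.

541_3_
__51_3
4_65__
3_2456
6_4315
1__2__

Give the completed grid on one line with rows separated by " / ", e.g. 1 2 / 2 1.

(r1,c4) = 6
(r1,c6) = 2
(r2,c1) = 2
(r2,c2) = 6
(r2,c5) = 4
(r3,c5) = 2
(r3,c6) = 1
(r4,c2) = 1
(r5,c2) = 2
(r6,c3) = 3
(r6,c5) = 6
(r6,c6) = 4
(r3,c2) = 3
(r6,c2) = 5

5 4 1 6 3 2 / 2 6 5 1 4 3 / 4 3 6 5 2 1 / 3 1 2 4 5 6 / 6 2 4 3 1 5 / 1 5 3 2 6 4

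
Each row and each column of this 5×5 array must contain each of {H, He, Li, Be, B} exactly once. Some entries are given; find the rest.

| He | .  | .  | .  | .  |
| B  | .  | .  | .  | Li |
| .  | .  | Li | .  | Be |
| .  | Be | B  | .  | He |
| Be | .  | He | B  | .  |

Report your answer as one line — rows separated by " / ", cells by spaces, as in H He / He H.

He H Be Li B / B He H Be Li / H B Li He Be / Li Be B H He / Be Li He B H

(r3,c1) = H
(r3,c4) = He
(r4,c1) = Li
(r4,c4) = H
(r5,c5) = H
(r1,c5) = B
(r2,c4) = Be
(r3,c2) = B
(r5,c2) = Li
(r1,c2) = H
(r1,c3) = Be
(r1,c4) = Li
(r2,c2) = He
(r2,c3) = H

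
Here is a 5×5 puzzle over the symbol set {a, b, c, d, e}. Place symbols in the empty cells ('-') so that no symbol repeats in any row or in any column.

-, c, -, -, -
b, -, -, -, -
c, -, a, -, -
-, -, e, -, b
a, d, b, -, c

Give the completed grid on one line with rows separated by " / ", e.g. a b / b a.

e c d b a / b e c a d / c b a d e / d a e c b / a d b e c

At row 1, column 3: row 1 has {c}; column 3 has {a,b,e}; that leaves d.
At row 2, column 3: row 2 has {b}; column 3 has {a,b,d,e}; that leaves c.
At row 4, column 1: row 4 has {b,e}; column 1 has {a,b,c}; that leaves d.
At row 4, column 2: row 4 has {b,d,e}; column 2 has {c,d}; that leaves a.
At row 4, column 4: row 4 has {a,b,d,e}; column 4 is empty so far; that leaves c.
At row 5, column 4: row 5 has {a,b,c,d}; column 4 has {c}; that leaves e.
At row 1, column 1: row 1 has {c,d}; column 1 has {a,b,c,d}; that leaves e.
At row 1, column 5: row 1 has {c,d,e}; column 5 has {b,c}; that leaves a.
At row 2, column 2: row 2 has {b,c}; column 2 has {a,c,d}; that leaves e.
At row 2, column 5: row 2 has {b,c,e}; column 5 has {a,b,c}; that leaves d.
At row 3, column 2: row 3 has {a,c}; column 2 has {a,c,d,e}; that leaves b.
At row 3, column 4: row 3 has {a,b,c}; column 4 has {c,e}; that leaves d.
At row 3, column 5: row 3 has {a,b,c,d}; column 5 has {a,b,c,d}; that leaves e.
At row 1, column 4: row 1 has {a,c,d,e}; column 4 has {c,d,e}; that leaves b.
At row 2, column 4: row 2 has {b,c,d,e}; column 4 has {b,c,d,e}; that leaves a.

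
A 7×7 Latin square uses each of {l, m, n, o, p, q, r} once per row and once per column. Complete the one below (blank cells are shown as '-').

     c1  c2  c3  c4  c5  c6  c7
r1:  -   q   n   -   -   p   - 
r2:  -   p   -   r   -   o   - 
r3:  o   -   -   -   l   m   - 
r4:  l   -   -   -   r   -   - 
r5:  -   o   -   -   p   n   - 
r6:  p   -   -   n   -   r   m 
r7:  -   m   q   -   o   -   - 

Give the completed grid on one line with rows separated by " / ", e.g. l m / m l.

(r1,c5) = m
(r4,c2) = n
(r4,c6) = q
(r6,c2) = l
(r6,c3) = o
(r6,c5) = q
(r7,c6) = l
(r1,c1) = r
(r2,c5) = n
(r3,c2) = r
(r3,c3) = p
(r3,c4) = q
(r3,c7) = n
(r4,c3) = m
(r7,c1) = n
(r7,c4) = p
(r7,c7) = r
(r2,c3) = l
(r2,c7) = q
(r4,c4) = o
(r4,c7) = p
(r5,c3) = r
(r5,c7) = l
(r1,c4) = l
(r1,c7) = o
(r2,c1) = m
(r5,c1) = q
(r5,c4) = m

r q n l m p o / m p l r n o q / o r p q l m n / l n m o r q p / q o r m p n l / p l o n q r m / n m q p o l r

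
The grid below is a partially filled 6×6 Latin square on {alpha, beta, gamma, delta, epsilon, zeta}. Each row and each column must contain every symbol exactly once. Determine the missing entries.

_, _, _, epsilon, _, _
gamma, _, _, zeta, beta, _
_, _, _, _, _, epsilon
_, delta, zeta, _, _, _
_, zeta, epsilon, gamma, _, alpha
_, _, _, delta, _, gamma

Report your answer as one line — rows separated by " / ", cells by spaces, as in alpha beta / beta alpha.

delta beta gamma epsilon alpha zeta / gamma epsilon alpha zeta beta delta / alpha gamma delta beta zeta epsilon / epsilon delta zeta alpha gamma beta / beta zeta epsilon gamma delta alpha / zeta alpha beta delta epsilon gamma

(r2,c6) = delta
(r4,c6) = beta
(r5,c5) = delta
(r1,c6) = zeta
(r2,c3) = alpha
(r4,c4) = alpha
(r5,c1) = beta
(r6,c3) = beta
(r2,c2) = epsilon
(r3,c4) = beta
(r4,c1) = epsilon
(r4,c5) = gamma
(r6,c2) = alpha
(r1,c5) = alpha
(r3,c2) = gamma
(r3,c3) = delta
(r3,c5) = zeta
(r6,c1) = zeta
(r6,c5) = epsilon
(r1,c1) = delta
(r1,c2) = beta
(r1,c3) = gamma
(r3,c1) = alpha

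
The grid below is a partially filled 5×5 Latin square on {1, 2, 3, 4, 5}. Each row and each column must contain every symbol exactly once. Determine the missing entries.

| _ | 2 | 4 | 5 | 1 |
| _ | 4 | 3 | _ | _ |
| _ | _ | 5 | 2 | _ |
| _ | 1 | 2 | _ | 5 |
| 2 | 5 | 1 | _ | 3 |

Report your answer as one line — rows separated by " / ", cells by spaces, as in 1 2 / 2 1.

Cell (r1,c1): row 1 has {1,2,4,5}; column 1 has {2} → 3.
Cell (r2,c4): row 2 has {3,4}; column 4 has {2,5} → 1.
Cell (r2,c5): row 2 has {1,3,4}; column 5 has {1,3,5} → 2.
Cell (r3,c2): row 3 has {2,5}; column 2 has {1,2,4,5} → 3.
Cell (r3,c5): row 3 has {2,3,5}; column 5 has {1,2,3,5} → 4.
Cell (r4,c1): row 4 has {1,2,5}; column 1 has {2,3} → 4.
Cell (r4,c4): row 4 has {1,2,4,5}; column 4 has {1,2,5} → 3.
Cell (r5,c4): row 5 has {1,2,3,5}; column 4 has {1,2,3,5} → 4.
Cell (r2,c1): row 2 has {1,2,3,4}; column 1 has {2,3,4} → 5.
Cell (r3,c1): row 3 has {2,3,4,5}; column 1 has {2,3,4,5} → 1.

3 2 4 5 1 / 5 4 3 1 2 / 1 3 5 2 4 / 4 1 2 3 5 / 2 5 1 4 3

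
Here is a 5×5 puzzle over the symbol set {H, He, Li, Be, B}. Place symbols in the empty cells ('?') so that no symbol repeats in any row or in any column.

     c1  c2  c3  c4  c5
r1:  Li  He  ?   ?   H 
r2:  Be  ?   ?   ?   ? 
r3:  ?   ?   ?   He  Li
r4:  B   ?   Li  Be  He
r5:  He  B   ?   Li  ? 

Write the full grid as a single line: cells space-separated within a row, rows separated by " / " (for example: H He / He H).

Li He Be B H / Be Li He H B / H Be B He Li / B H Li Be He / He B H Li Be

Cell (r1,c4): row 1 has {H,He,Li}; column 4 has {He,Li,Be} → B.
Cell (r2,c4): row 2 has {Be}; column 4 has {He,Li,Be,B} → H.
Cell (r2,c5): row 2 has {H,Be}; column 5 has {H,He,Li} → B.
Cell (r3,c1): row 3 has {He,Li}; column 1 has {He,Li,Be,B} → H.
Cell (r3,c2): row 3 has {H,He,Li}; column 2 has {He,B} → Be.
Cell (r3,c3): row 3 has {H,He,Li,Be}; column 3 has {Li} → B.
Cell (r4,c2): row 4 has {He,Li,Be,B}; column 2 has {He,Be,B} → H.
Cell (r5,c5): row 5 has {He,Li,B}; column 5 has {H,He,Li,B} → Be.
Cell (r1,c3): row 1 has {H,He,Li,B}; column 3 has {Li,B} → Be.
Cell (r2,c2): row 2 has {H,Be,B}; column 2 has {H,He,Be,B} → Li.
Cell (r2,c3): row 2 has {H,Li,Be,B}; column 3 has {Li,Be,B} → He.
Cell (r5,c3): row 5 has {He,Li,Be,B}; column 3 has {He,Li,Be,B} → H.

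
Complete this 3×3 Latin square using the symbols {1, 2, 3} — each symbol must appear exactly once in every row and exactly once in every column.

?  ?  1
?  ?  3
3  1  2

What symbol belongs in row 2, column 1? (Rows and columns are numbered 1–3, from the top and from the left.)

1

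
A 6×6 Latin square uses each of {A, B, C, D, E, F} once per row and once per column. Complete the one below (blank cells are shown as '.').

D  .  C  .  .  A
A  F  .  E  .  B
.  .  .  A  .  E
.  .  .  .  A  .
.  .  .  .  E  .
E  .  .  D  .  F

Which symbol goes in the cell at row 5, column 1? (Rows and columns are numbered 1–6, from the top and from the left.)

F

At row 2, column 3: row 2 has {A,B,E,F}; column 3 has {C}; that leaves D.
At row 2, column 5: row 2 has {A,B,D,E,F}; column 5 has {A,E}; that leaves C.
At row 6, column 5: row 6 has {D,E,F}; column 5 has {A,C,E}; that leaves B.
At row 1, column 5: row 1 has {A,C,D}; column 5 has {A,B,C,E}; that leaves F.
At row 3, column 5: row 3 has {A,E}; column 5 has {A,B,C,E,F}; that leaves D.
At row 6, column 3: row 6 has {B,D,E,F}; column 3 has {C,D}; that leaves A.
At row 1, column 4: row 1 has {A,C,D,F}; column 4 has {A,D,E}; that leaves B.
At row 6, column 2: row 6 has {A,B,D,E,F}; column 2 has {F}; that leaves C.
At row 1, column 2: row 1 has {A,B,C,D,F}; column 2 has {C,F}; that leaves E.
At row 3, column 2: row 3 has {A,D,E}; column 2 has {C,E,F}; that leaves B.
At row 3, column 3: row 3 has {A,B,D,E}; column 3 has {A,C,D}; that leaves F.
At row 4, column 2: row 4 has {A}; column 2 has {B,C,E,F}; that leaves D.
At row 4, column 6: row 4 has {A,D}; column 6 has {A,B,E,F}; that leaves C.
At row 5, column 2: row 5 has {E}; column 2 has {B,C,D,E,F}; that leaves A.
At row 5, column 3: row 5 has {A,E}; column 3 has {A,C,D,F}; that leaves B.
At row 5, column 6: row 5 has {A,B,E}; column 6 has {A,B,C,E,F}; that leaves D.
At row 3, column 1: row 3 has {A,B,D,E,F}; column 1 has {A,D,E}; that leaves C.
At row 4, column 3: row 4 has {A,C,D}; column 3 has {A,B,C,D,F}; that leaves E.
At row 4, column 4: row 4 has {A,C,D,E}; column 4 has {A,B,D,E}; that leaves F.
At row 5, column 1: row 5 has {A,B,D,E}; column 1 has {A,C,D,E}; that leaves F.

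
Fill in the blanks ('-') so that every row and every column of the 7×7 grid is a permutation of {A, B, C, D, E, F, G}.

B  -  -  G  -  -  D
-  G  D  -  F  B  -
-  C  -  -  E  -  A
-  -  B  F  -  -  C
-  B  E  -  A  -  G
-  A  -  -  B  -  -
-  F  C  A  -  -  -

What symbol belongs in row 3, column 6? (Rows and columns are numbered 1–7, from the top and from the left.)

G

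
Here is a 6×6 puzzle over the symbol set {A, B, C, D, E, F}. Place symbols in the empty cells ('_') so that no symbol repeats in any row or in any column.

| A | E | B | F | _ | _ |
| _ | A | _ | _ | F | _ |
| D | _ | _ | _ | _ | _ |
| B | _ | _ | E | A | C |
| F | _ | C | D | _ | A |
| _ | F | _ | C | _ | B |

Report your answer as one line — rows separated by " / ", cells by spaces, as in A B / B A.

(r1,c6): row 1 has {A,B,E,F}; column 6 has {A,B,C}, so it must be D.
(r2,c4): row 2 has {A,F}; column 4 has {C,D,E,F}, so it must be B.
(r2,c6): row 2 has {A,B,F}; column 6 has {A,B,C,D}, so it must be E.
(r3,c4): row 3 has {D}; column 4 has {B,C,D,E,F}, so it must be A.
(r3,c6): row 3 has {A,D}; column 6 has {A,B,C,D,E}, so it must be F.
(r4,c2): row 4 has {A,B,C,E}; column 2 has {A,E,F}, so it must be D.
(r4,c3): row 4 has {A,B,C,D,E}; column 3 has {B,C}, so it must be F.
(r5,c2): row 5 has {A,C,D,F}; column 2 has {A,D,E,F}, so it must be B.
(r5,c5): row 5 has {A,B,C,D,F}; column 5 has {A,F}, so it must be E.
(r6,c1): row 6 has {B,C,F}; column 1 has {A,B,D,F}, so it must be E.
(r6,c5): row 6 has {B,C,E,F}; column 5 has {A,E,F}, so it must be D.
(r1,c5): row 1 has {A,B,D,E,F}; column 5 has {A,D,E,F}, so it must be C.
(r2,c1): row 2 has {A,B,E,F}; column 1 has {A,B,D,E,F}, so it must be C.
(r2,c3): row 2 has {A,B,C,E,F}; column 3 has {B,C,F}, so it must be D.
(r3,c2): row 3 has {A,D,F}; column 2 has {A,B,D,E,F}, so it must be C.
(r3,c3): row 3 has {A,C,D,F}; column 3 has {B,C,D,F}, so it must be E.
(r3,c5): row 3 has {A,C,D,E,F}; column 5 has {A,C,D,E,F}, so it must be B.
(r6,c3): row 6 has {B,C,D,E,F}; column 3 has {B,C,D,E,F}, so it must be A.

A E B F C D / C A D B F E / D C E A B F / B D F E A C / F B C D E A / E F A C D B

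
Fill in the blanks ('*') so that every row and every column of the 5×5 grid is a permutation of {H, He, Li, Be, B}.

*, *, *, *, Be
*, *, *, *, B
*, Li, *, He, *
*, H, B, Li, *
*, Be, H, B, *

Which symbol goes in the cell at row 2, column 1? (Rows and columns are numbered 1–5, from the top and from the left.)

H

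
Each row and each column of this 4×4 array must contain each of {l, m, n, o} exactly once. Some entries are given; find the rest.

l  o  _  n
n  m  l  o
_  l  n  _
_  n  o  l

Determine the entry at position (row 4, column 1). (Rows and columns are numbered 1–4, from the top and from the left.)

(r1,c3): row 1 has {l,n,o}; column 3 has {l,n,o}, so it must be m.
(r3,c4): row 3 has {l,n}; column 4 has {l,n,o}, so it must be m.
(r4,c1): row 4 has {l,n,o}; column 1 has {l,n}, so it must be m.

m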